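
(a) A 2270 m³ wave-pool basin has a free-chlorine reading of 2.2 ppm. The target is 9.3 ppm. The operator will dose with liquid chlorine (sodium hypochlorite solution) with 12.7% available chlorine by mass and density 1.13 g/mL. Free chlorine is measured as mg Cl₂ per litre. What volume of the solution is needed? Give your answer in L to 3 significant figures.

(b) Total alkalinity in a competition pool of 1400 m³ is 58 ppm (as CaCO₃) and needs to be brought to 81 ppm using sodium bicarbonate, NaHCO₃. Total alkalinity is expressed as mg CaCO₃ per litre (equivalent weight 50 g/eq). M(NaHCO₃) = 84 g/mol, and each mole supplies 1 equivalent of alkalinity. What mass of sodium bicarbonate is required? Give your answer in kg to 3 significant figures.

(a) 112 L; (b) 54.1 kg

(a) Volume: 2270 m³ = 2,270,000 L.
(a) Chlorine deficit: 9.3 − 2.2 = 7.1 ppm = 7.1 mg/L as Cl₂.
(a) Cl₂ equivalent needed: 7.1 mg/L × 2,270,000 L = 16,120,000 mg = 16,120 g.
(a) Product at 12.7% available chlorine: 16,120 / 0.127 = 126,900 g.
(a) Volume at density 1.13 g/mL: 126,900 g ÷ 1.13 g/mL = 112,300 mL.

(b) Volume: 1400 m³ = 1,400,000 L.
(b) Alkalinity to add: (81 − 58) = 23 mg/L as CaCO₃ × 1,400,000 L = 32,200 g as CaCO₃.
(b) Equivalents: 32,200 g ÷ 50 g/eq = 644 eq.
(b) NaHCO₃ supplies 1 eq per mole → 644 mol.
(b) Mass: 644 mol × 84 g/mol = 54,100 g.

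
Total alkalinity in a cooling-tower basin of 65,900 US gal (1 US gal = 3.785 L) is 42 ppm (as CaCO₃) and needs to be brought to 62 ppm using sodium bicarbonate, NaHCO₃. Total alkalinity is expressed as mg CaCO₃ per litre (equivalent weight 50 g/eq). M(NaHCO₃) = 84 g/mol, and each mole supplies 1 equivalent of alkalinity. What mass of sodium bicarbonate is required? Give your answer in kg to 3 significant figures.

8.38 kg

Volume: 65,900 US gal × 3.785 L/gal = 249,432 L.
Alkalinity to add: (62 − 42) = 20 mg/L as CaCO₃ × 249,432 L = 4989 g as CaCO₃.
Equivalents: 4989 g ÷ 50 g/eq = 99.77 eq.
NaHCO₃ supplies 1 eq per mole → 99.77 mol.
Mass: 99.77 mol × 84 g/mol = 8381 g.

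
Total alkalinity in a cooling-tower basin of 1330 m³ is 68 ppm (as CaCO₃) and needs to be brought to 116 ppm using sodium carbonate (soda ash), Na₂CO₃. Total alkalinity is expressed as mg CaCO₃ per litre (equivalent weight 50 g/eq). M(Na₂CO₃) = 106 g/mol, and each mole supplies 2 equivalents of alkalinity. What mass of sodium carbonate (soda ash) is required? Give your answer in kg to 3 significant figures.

67.7 kg

Volume: 1330 m³ = 1,330,000 L.
Alkalinity to add: (116 − 68) = 48 mg/L as CaCO₃ × 1,330,000 L = 63,840 g as CaCO₃.
Equivalents: 63,840 g ÷ 50 g/eq = 1277 eq.
Each mole of Na₂CO₃ supplies 2 eq, so 1277 / 2 = 638.4 mol.
Mass: 638.4 mol × 106 g/mol = 67,670 g.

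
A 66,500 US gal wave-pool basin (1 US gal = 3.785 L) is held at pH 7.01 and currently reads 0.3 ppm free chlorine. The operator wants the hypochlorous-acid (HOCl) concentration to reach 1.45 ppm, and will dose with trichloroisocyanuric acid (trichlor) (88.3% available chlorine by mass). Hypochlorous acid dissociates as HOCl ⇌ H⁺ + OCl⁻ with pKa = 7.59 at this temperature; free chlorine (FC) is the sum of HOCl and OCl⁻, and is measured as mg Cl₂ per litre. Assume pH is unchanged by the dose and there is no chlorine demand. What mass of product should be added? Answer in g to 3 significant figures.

437 g

Volume: 66,500 US gal × 3.785 L/gal = 251,702 L.
[OCl⁻]/[HOCl] = 10^(pH − pKa) = 10^(7.01 − 7.59) = 0.263; fraction as HOCl = 1/(1 + 0.263) = 0.7917.
Free chlorine required for 1.45 ppm HOCl: 1.45 / 0.7917 = 1.831 ppm.
FC to add: 1.831 − 0.3 = 1.531 mg/L as Cl₂.
Cl₂ equivalent: 1.531 mg/L × 251,702 L = 385.5 g.
Product at 88.3% available Cl: 385.5 / 0.883 = 436.5 g.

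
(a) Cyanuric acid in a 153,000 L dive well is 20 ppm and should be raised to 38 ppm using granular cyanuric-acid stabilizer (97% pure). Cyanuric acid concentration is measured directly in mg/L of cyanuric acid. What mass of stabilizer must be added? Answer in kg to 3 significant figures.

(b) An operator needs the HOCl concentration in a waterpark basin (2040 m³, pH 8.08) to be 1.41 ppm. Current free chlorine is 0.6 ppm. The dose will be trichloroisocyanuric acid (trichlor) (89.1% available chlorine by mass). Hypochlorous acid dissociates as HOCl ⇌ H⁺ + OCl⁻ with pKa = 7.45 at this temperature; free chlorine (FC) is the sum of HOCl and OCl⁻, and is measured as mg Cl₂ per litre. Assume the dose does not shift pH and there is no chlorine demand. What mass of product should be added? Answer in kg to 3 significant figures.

(a) CYA to add: (38 − 20) = 18 mg/L × 153,000 L = 2754 g cyanuric acid.
(a) At 97% purity: 2754 / 0.97 = 2839 g product.

(b) Volume: 2040 m³ = 2,040,000 L.
(b) [OCl⁻]/[HOCl] = 10^(pH − pKa) = 10^(8.08 − 7.45) = 4.266; fraction as HOCl = 1/(1 + 4.266) = 0.1899.
(b) Free chlorine required for 1.41 ppm HOCl: 1.41 / 0.1899 = 7.425 ppm.
(b) FC to add: 7.425 − 0.6 = 6.825 mg/L as Cl₂.
(b) Cl₂ equivalent: 6.825 mg/L × 2,040,000 L = 13,920 g.
(b) Product at 89.1% available Cl: 13,920 / 0.891 = 15,630 g.

(a) 2.84 kg; (b) 15.6 kg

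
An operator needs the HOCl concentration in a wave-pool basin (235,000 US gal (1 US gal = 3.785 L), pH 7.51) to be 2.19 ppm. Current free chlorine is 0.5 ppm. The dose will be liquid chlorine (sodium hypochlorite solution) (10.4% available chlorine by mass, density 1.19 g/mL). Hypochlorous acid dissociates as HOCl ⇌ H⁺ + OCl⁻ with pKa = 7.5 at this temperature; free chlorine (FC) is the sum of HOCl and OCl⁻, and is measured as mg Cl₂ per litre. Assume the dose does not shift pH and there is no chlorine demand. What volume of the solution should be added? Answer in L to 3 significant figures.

Volume: 235,000 US gal × 3.785 L/gal = 889,475 L.
[OCl⁻]/[HOCl] = 10^(pH − pKa) = 10^(7.51 − 7.5) = 1.023; fraction as HOCl = 1/(1 + 1.023) = 0.4942.
Free chlorine required for 2.19 ppm HOCl: 2.19 / 0.4942 = 4.431 ppm.
FC to add: 4.431 − 0.5 = 3.931 mg/L as Cl₂.
Cl₂ equivalent: 3.931 mg/L × 889,475 L = 3497 g.
Product at 10.4% available Cl: 3497 / 0.104 = 33,620 g.
Volume: 33,620 g ÷ 1.19 g/mL = 28,250 mL.

28.3 L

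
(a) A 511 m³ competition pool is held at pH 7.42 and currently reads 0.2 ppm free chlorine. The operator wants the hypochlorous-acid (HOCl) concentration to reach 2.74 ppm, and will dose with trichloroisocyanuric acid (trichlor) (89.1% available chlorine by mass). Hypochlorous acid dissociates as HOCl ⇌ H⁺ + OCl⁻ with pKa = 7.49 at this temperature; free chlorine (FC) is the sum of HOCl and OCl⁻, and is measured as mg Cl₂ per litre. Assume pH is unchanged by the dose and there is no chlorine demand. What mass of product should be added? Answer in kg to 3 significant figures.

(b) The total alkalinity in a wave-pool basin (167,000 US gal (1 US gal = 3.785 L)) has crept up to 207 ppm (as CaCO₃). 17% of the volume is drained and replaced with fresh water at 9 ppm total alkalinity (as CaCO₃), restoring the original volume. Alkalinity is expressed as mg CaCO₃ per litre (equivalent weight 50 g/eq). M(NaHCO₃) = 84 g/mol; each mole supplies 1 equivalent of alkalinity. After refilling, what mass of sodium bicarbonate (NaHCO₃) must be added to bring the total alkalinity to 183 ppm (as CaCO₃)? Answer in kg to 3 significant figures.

(a) Volume: 511 m³ = 511,000 L.
(a) [OCl⁻]/[HOCl] = 10^(pH − pKa) = 10^(7.42 − 7.49) = 0.8511; fraction as HOCl = 1/(1 + 0.8511) = 0.5402.
(a) Free chlorine required for 2.74 ppm HOCl: 2.74 / 0.5402 = 5.072 ppm.
(a) FC to add: 5.072 − 0.2 = 4.872 mg/L as Cl₂.
(a) Cl₂ equivalent: 4.872 mg/L × 511,000 L = 2490 g.
(a) Product at 89.1% available Cl: 2490 / 0.891 = 2794 g.

(b) Volume: 167,000 US gal × 3.785 L/gal = 632,095 L.
(b) After draining 17% and refilling: 207 × 0.83 + 9 × 0.17 = 173.34 ppm.
(b) Deficit to target: 183 − 173.34 = 9.66 mg/L.
(b) As CaCO₃: 9.66 mg/L × 632,095 L = 6106 g; ÷ 50 g/eq ÷ 1 = 122.1 mol NaHCO₃.
(b) Mass: 122.1 × 84 = 10,260 g.

(a) 2.79 kg; (b) 10.3 kg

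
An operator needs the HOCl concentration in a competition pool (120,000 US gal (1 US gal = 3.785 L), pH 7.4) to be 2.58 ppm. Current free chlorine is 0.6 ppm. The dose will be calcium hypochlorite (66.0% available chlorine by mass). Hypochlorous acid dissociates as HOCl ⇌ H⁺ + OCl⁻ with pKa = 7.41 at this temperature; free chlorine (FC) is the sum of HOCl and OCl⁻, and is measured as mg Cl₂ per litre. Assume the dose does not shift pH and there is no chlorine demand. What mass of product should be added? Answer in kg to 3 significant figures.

Volume: 120,000 US gal × 3.785 L/gal = 454,200 L.
[OCl⁻]/[HOCl] = 10^(pH − pKa) = 10^(7.4 − 7.41) = 0.9772; fraction as HOCl = 1/(1 + 0.9772) = 0.5058.
Free chlorine required for 2.58 ppm HOCl: 2.58 / 0.5058 = 5.101 ppm.
FC to add: 5.101 − 0.6 = 4.501 mg/L as Cl₂.
Cl₂ equivalent: 4.501 mg/L × 454,200 L = 2044 g.
Product at 66.0% available Cl: 2044 / 0.66 = 3098 g.

3.10 kg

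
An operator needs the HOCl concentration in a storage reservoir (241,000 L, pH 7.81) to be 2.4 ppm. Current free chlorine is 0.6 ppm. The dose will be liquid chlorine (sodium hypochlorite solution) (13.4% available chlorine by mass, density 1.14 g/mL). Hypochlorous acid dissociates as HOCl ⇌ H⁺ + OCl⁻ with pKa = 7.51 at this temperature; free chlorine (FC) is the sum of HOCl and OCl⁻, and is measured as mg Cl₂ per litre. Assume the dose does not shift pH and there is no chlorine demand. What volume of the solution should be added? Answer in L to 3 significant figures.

10.4 L

[OCl⁻]/[HOCl] = 10^(pH − pKa) = 10^(7.81 − 7.51) = 1.995; fraction as HOCl = 1/(1 + 1.995) = 0.3339.
Free chlorine required for 2.4 ppm HOCl: 2.4 / 0.3339 = 7.189 ppm.
FC to add: 7.189 − 0.6 = 6.589 mg/L as Cl₂.
Cl₂ equivalent: 6.589 mg/L × 241,000 L = 1588 g.
Product at 13.4% available Cl: 1588 / 0.134 = 11,850 g.
Volume: 11,850 g ÷ 1.14 g/mL = 10,390 mL.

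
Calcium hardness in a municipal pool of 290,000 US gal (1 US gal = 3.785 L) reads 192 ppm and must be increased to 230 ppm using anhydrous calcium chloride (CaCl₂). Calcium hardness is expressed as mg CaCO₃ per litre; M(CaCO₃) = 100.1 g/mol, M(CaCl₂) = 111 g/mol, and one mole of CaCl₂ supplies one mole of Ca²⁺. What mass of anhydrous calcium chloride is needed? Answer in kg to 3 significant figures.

46.3 kg

Volume: 290,000 US gal × 3.785 L/gal = 1,097,650 L.
Hardness to add: (230 − 192) = 38 mg/L as CaCO₃ × 1,097,650 L = 41,710 g as CaCO₃.
Moles of Ca²⁺ (1 mol Ca²⁺ ≡ 1 mol CaCO₃): 41,710 / 100.1 g/mol = 416.7 mol.
Mass of CaCl₂: 416.7 × 111 = 46,250 g.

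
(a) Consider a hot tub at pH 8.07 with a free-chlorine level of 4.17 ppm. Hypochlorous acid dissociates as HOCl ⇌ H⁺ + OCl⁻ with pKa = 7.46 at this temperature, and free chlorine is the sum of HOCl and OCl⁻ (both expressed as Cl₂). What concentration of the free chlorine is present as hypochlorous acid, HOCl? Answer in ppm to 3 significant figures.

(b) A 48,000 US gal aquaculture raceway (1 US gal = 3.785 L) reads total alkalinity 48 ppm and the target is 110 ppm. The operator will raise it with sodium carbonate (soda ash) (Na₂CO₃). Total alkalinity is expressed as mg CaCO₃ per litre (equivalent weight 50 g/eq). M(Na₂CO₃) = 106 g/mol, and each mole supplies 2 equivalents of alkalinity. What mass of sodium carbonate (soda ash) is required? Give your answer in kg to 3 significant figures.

(a) 0.822 ppm; (b) 11.9 kg

(a) [OCl⁻]/[HOCl] = 10^(pH − pKa) = 10^(8.07 − 7.46) = 10^0.61 = 4.074.
(a) Fraction as HOCl = 1 / (1 + 4.074) = 0.1971.
(a) HOCl = 0.1971 × 4.17 ppm = 0.8219 ppm.

(b) Volume: 48,000 US gal × 3.785 L/gal = 181,680 L.
(b) Alkalinity to add: (110 − 48) = 62 mg/L as CaCO₃ × 181,680 L = 11,260 g as CaCO₃.
(b) Equivalents: 11,260 g ÷ 50 g/eq = 225.3 eq.
(b) Each mole of Na₂CO₃ supplies 2 eq, so 225.3 / 2 = 112.6 mol.
(b) Mass: 112.6 mol × 106 g/mol = 11,940 g.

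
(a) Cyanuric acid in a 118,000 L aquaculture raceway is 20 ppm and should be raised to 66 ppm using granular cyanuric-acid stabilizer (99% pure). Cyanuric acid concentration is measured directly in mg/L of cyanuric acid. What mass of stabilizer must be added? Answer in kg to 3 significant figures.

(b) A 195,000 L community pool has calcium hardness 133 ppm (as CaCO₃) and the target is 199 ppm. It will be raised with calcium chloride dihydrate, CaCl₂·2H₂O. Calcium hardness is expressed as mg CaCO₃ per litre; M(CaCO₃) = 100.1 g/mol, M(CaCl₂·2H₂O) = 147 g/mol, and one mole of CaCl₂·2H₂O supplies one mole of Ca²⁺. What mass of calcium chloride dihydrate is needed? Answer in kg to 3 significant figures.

(a) CYA to add: (66 − 20) = 46 mg/L × 118,000 L = 5428 g cyanuric acid.
(a) At 99% purity: 5428 / 0.99 = 5483 g product.

(b) Hardness to add: (199 − 133) = 66 mg/L as CaCO₃ × 195,000 L = 12,870 g as CaCO₃.
(b) Moles of Ca²⁺ (1 mol Ca²⁺ ≡ 1 mol CaCO₃): 12,870 / 100.1 g/mol = 128.6 mol.
(b) Mass of CaCl₂·2H₂O: 128.6 × 147 = 18,900 g.

(a) 5.48 kg; (b) 18.9 kg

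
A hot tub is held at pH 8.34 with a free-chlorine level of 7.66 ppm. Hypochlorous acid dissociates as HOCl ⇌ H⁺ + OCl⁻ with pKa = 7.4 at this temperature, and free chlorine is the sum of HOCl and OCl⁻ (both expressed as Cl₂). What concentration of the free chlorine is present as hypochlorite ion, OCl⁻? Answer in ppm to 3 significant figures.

6.87 ppm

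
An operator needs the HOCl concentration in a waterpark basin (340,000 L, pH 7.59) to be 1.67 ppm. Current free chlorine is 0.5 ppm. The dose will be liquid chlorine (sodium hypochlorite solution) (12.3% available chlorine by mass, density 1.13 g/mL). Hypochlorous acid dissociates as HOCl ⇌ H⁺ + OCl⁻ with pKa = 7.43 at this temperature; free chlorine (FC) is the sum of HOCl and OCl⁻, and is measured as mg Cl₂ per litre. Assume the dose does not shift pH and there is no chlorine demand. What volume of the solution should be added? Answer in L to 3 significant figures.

[OCl⁻]/[HOCl] = 10^(pH − pKa) = 10^(7.59 − 7.43) = 1.445; fraction as HOCl = 1/(1 + 1.445) = 0.4089.
Free chlorine required for 1.67 ppm HOCl: 1.67 / 0.4089 = 4.084 ppm.
FC to add: 4.084 − 0.5 = 3.584 mg/L as Cl₂.
Cl₂ equivalent: 3.584 mg/L × 340,000 L = 1219 g.
Product at 12.3% available Cl: 1219 / 0.123 = 9907 g.
Volume: 9907 g ÷ 1.13 g/mL = 8767 mL.

8.77 L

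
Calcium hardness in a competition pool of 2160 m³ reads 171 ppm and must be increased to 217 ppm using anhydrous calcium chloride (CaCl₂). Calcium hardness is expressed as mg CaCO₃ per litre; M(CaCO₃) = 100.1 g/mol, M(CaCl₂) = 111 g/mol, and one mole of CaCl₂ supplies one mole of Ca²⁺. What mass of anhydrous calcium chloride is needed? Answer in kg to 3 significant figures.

110 kg

Volume: 2160 m³ = 2,160,000 L.
Hardness to add: (217 − 171) = 46 mg/L as CaCO₃ × 2,160,000 L = 99,360 g as CaCO₃.
Moles of Ca²⁺ (1 mol Ca²⁺ ≡ 1 mol CaCO₃): 99,360 / 100.1 g/mol = 992.6 mol.
Mass of CaCl₂: 992.6 × 111 = 110,200 g.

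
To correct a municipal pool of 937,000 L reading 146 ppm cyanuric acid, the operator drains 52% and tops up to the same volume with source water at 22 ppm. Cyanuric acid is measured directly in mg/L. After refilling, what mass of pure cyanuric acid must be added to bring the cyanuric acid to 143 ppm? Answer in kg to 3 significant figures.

57.6 kg

After draining 52% and refilling: 146 × 0.48 + 22 × 0.52 = 81.52 ppm.
Deficit to target: 143 − 81.52 = 61.48 mg/L.
Mass: 61.48 mg/L × 937,000 L = 57,610 g cyanuric acid.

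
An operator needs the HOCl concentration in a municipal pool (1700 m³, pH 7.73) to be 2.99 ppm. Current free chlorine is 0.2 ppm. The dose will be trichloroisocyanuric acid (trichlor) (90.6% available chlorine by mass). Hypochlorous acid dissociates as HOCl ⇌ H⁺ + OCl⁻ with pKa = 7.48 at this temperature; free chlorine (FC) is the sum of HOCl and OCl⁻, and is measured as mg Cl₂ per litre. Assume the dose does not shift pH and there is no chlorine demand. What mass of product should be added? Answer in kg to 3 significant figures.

15.2 kg

Volume: 1700 m³ = 1,700,000 L.
[OCl⁻]/[HOCl] = 10^(pH − pKa) = 10^(7.73 − 7.48) = 1.778; fraction as HOCl = 1/(1 + 1.778) = 0.3599.
Free chlorine required for 2.99 ppm HOCl: 2.99 / 0.3599 = 8.307 ppm.
FC to add: 8.307 − 0.2 = 8.107 mg/L as Cl₂.
Cl₂ equivalent: 8.107 mg/L × 1,700,000 L = 13,780 g.
Product at 90.6% available Cl: 13,780 / 0.906 = 15,210 g.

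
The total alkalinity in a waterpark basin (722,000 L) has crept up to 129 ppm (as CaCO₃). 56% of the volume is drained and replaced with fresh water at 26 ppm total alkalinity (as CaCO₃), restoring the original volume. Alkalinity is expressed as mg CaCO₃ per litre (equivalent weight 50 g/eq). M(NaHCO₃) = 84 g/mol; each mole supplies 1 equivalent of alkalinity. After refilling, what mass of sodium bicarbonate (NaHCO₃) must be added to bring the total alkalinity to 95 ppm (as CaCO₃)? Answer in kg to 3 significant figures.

After draining 56% and refilling: 129 × 0.44 + 26 × 0.56 = 71.32 ppm.
Deficit to target: 95 − 71.32 = 23.68 mg/L.
As CaCO₃: 23.68 mg/L × 722,000 L = 17,100 g; ÷ 50 g/eq ÷ 1 = 341.9 mol NaHCO₃.
Mass: 341.9 × 84 = 28,720 g.

28.7 kg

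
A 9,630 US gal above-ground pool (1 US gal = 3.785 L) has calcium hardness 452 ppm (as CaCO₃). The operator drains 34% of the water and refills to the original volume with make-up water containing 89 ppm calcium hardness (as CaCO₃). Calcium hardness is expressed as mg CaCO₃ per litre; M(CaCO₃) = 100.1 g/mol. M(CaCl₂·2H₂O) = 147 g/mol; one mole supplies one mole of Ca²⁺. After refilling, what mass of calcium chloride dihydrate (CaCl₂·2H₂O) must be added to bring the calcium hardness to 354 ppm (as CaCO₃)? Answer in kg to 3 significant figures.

1.36 kg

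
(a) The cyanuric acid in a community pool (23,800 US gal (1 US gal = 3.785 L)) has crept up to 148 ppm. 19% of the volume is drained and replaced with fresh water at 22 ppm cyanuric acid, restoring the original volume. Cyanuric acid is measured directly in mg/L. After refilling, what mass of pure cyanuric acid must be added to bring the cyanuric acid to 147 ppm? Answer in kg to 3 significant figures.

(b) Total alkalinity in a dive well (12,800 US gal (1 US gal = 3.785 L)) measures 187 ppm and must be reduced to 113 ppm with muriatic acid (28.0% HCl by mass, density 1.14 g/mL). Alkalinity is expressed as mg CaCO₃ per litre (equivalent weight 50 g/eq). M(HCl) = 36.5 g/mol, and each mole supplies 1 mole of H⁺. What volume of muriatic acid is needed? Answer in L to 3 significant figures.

(a) Volume: 23,800 US gal × 3.785 L/gal = 90,083 L.
(a) After draining 19% and refilling: 148 × 0.81 + 22 × 0.19 = 124.06 ppm.
(a) Deficit to target: 147 − 124.06 = 22.94 mg/L.
(a) Mass: 22.94 mg/L × 90,083 L = 2067 g cyanuric acid.

(b) Volume: 12,800 US gal × 3.785 L/gal = 48,448 L.
(b) Alkalinity to neutralize: (187 − 113) = 74 mg/L as CaCO₃ × 48,448 L = 3585 g as CaCO₃.
(b) Equivalents of H⁺ required: 3585 ÷ 50 g/eq = 71.7 eq = 71.7 mol HCl.
(b) Mass of HCl: 71.7 × 36.5 = 2617 g.
(b) Mass of 28.0% solution: 2617 / 0.28 = 9347 g.
(b) Volume: 9347 g ÷ 1.14 g/mL = 8199 mL.

(a) 2.07 kg; (b) 8.20 L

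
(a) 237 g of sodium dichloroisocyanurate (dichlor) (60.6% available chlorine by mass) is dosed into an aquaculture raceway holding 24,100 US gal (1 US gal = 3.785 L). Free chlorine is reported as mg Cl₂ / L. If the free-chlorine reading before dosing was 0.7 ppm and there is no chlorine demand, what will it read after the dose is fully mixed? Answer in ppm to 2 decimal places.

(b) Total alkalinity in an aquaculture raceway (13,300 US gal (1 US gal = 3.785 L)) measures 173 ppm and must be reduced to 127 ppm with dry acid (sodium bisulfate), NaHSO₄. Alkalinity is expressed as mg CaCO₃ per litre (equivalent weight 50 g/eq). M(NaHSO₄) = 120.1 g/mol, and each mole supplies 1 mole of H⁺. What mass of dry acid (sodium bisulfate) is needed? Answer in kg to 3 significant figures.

(a) 2.27 ppm; (b) 5.56 kg

(a) Volume: 24,100 US gal × 3.785 L/gal = 91,218 L.
(a) Available chlorine delivered: 237 g × 0.606 = 143.6 g as Cl₂.
(a) Concentration rise: 143.6 g / 91,218 L = 1.574 mg/L = 1.57 ppm.
(a) Final FC: 0.7 + 1.57 = 2.27 ppm.

(b) Volume: 13,300 US gal × 3.785 L/gal = 50,340 L.
(b) Alkalinity to neutralize: (173 − 127) = 46 mg/L as CaCO₃ × 50,340 L = 2316 g as CaCO₃.
(b) Equivalents of H⁺ required: 2316 ÷ 50 g/eq = 46.31 eq = 46.31 mol NaHSO₄.
(b) Mass of NaHSO₄: 46.31 × 120.1 = 5562 g.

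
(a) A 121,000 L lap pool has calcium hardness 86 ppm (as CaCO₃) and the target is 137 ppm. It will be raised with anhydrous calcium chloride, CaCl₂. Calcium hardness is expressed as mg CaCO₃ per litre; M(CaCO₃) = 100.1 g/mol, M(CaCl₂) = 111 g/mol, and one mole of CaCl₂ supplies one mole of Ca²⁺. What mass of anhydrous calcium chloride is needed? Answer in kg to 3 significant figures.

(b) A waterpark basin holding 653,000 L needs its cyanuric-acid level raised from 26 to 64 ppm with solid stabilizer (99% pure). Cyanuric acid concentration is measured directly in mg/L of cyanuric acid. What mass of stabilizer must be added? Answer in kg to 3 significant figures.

(a) Hardness to add: (137 − 86) = 51 mg/L as CaCO₃ × 121,000 L = 6171 g as CaCO₃.
(a) Moles of Ca²⁺ (1 mol Ca²⁺ ≡ 1 mol CaCO₃): 6171 / 100.1 g/mol = 61.65 mol.
(a) Mass of CaCl₂: 61.65 × 111 = 6843 g.

(b) CYA to add: (64 − 26) = 38 mg/L × 653,000 L = 24,810 g cyanuric acid.
(b) At 99% purity: 24,810 / 0.99 = 25,060 g product.

(a) 6.84 kg; (b) 25.1 kg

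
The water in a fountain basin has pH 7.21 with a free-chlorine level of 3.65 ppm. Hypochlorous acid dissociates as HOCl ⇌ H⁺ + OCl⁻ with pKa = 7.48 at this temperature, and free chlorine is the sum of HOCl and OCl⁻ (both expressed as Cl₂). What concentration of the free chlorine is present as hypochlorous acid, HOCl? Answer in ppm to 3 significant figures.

[OCl⁻]/[HOCl] = 10^(pH − pKa) = 10^(7.21 − 7.48) = 10^-0.27 = 0.537.
Fraction as HOCl = 1 / (1 + 0.537) = 0.6506.
HOCl = 0.6506 × 3.65 ppm = 2.375 ppm.

2.37 ppm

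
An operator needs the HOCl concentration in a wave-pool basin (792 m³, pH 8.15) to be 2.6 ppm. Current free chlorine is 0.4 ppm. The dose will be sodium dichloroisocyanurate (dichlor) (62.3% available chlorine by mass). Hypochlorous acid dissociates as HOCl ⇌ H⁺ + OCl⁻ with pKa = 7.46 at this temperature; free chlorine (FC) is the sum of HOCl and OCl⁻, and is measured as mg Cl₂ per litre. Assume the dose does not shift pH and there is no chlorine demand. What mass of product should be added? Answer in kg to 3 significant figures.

19.0 kg

Volume: 792 m³ = 792,000 L.
[OCl⁻]/[HOCl] = 10^(pH − pKa) = 10^(8.15 − 7.46) = 4.898; fraction as HOCl = 1/(1 + 4.898) = 0.1696.
Free chlorine required for 2.6 ppm HOCl: 2.6 / 0.1696 = 15.33 ppm.
FC to add: 15.33 − 0.4 = 14.93 mg/L as Cl₂.
Cl₂ equivalent: 14.93 mg/L × 792,000 L = 11,830 g.
Product at 62.3% available Cl: 11,830 / 0.623 = 18,990 g.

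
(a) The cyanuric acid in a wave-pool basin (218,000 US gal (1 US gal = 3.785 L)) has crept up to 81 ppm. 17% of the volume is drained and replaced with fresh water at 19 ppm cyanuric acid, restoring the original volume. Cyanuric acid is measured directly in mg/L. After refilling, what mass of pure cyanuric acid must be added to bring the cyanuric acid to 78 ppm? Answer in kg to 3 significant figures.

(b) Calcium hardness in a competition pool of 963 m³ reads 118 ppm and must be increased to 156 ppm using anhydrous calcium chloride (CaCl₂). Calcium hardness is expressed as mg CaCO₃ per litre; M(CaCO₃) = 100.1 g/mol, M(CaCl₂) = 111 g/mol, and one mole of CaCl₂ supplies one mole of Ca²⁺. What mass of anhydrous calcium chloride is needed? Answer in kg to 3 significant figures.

(a) 6.22 kg; (b) 40.6 kg

(a) Volume: 218,000 US gal × 3.785 L/gal = 825,130 L.
(a) After draining 17% and refilling: 81 × 0.83 + 19 × 0.17 = 70.46 ppm.
(a) Deficit to target: 78 − 70.46 = 7.54 mg/L.
(a) Mass: 7.54 mg/L × 825,130 L = 6221 g cyanuric acid.

(b) Volume: 963 m³ = 963,000 L.
(b) Hardness to add: (156 − 118) = 38 mg/L as CaCO₃ × 963,000 L = 36,590 g as CaCO₃.
(b) Moles of Ca²⁺ (1 mol Ca²⁺ ≡ 1 mol CaCO₃): 36,590 / 100.1 g/mol = 365.6 mol.
(b) Mass of CaCl₂: 365.6 × 111 = 40,580 g.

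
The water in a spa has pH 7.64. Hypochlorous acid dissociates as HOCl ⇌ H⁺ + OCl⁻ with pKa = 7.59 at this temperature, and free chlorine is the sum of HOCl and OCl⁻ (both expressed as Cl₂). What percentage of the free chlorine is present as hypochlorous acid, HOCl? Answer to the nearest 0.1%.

[OCl⁻]/[HOCl] = 10^(pH − pKa) = 10^(7.64 − 7.59) = 10^0.05 = 1.122.
Fraction as HOCl = 1 / (1 + 1.122) = 0.4712.

47.1%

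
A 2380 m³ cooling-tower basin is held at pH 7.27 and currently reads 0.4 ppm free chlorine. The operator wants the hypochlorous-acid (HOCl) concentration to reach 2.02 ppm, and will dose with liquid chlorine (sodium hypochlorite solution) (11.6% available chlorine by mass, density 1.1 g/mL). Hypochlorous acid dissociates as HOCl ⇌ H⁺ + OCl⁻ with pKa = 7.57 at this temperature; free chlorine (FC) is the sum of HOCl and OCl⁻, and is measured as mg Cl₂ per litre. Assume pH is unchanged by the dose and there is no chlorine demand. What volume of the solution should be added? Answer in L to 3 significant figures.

49.1 L

Volume: 2380 m³ = 2,380,000 L.
[OCl⁻]/[HOCl] = 10^(pH − pKa) = 10^(7.27 − 7.57) = 0.5012; fraction as HOCl = 1/(1 + 0.5012) = 0.6661.
Free chlorine required for 2.02 ppm HOCl: 2.02 / 0.6661 = 3.032 ppm.
FC to add: 3.032 − 0.4 = 2.632 mg/L as Cl₂.
Cl₂ equivalent: 2.632 mg/L × 2,380,000 L = 6265 g.
Product at 11.6% available Cl: 6265 / 0.116 = 54,010 g.
Volume: 54,010 g ÷ 1.1 g/mL = 49,100 mL.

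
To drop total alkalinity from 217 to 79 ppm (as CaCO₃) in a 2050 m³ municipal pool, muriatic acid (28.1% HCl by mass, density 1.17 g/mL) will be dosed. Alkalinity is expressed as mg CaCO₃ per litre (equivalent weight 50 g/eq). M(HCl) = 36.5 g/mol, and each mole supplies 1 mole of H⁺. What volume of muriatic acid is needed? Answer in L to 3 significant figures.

Volume: 2050 m³ = 2,050,000 L.
Alkalinity to neutralize: (217 − 79) = 138 mg/L as CaCO₃ × 2,050,000 L = 282,900 g as CaCO₃.
Equivalents of H⁺ required: 282,900 ÷ 50 g/eq = 5658 eq = 5658 mol HCl.
Mass of HCl: 5658 × 36.5 = 206,500 g.
Mass of 28.1% solution: 206,500 / 0.281 = 734,900 g.
Volume: 734,900 g ÷ 1.17 g/mL = 628,200 mL.

628 L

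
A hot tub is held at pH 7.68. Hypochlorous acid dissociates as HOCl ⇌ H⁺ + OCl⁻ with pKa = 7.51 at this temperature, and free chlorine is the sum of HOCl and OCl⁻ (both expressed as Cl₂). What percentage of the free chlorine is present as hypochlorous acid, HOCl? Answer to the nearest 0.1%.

[OCl⁻]/[HOCl] = 10^(pH − pKa) = 10^(7.68 − 7.51) = 10^0.17 = 1.479.
Fraction as HOCl = 1 / (1 + 1.479) = 0.4034.

40.3%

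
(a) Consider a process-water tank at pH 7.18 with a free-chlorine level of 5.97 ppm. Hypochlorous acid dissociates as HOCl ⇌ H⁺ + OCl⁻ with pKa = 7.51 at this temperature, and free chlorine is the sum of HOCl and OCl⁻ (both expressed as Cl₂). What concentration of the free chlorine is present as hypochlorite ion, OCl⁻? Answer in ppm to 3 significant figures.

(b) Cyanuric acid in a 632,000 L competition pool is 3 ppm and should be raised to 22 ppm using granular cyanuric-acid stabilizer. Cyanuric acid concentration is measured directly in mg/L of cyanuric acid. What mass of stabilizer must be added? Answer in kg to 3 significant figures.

(a) [OCl⁻]/[HOCl] = 10^(pH − pKa) = 10^(7.18 − 7.51) = 10^-0.33 = 0.4677.
(a) Fraction as HOCl = 1 / (1 + 0.4677) = 0.6813.
(a) OCl⁻ = (1 − 0.6813) × 5.97 ppm = 1.903 ppm.

(b) CYA to add: (22 − 3) = 19 mg/L × 632,000 L = 12,010 g cyanuric acid.

(a) 1.90 ppm; (b) 12.0 kg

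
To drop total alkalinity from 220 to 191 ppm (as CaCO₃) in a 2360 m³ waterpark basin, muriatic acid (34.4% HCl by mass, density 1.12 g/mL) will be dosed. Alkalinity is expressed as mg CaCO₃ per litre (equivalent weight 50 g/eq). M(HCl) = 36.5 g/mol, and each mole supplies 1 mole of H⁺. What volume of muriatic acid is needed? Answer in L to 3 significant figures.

130 L

Volume: 2360 m³ = 2,360,000 L.
Alkalinity to neutralize: (220 − 191) = 29 mg/L as CaCO₃ × 2,360,000 L = 68,440 g as CaCO₃.
Equivalents of H⁺ required: 68,440 ÷ 50 g/eq = 1369 eq = 1369 mol HCl.
Mass of HCl: 1369 × 36.5 = 49,960 g.
Mass of 34.4% solution: 49,960 / 0.344 = 145,200 g.
Volume: 145,200 g ÷ 1.12 g/mL = 129,700 mL.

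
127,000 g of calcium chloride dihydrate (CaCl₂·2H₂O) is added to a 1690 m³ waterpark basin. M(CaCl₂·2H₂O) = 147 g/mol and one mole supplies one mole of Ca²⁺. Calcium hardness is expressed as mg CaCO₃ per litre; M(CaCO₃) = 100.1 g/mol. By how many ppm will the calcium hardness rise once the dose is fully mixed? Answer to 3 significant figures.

51.2 ppm

Volume: 1690 m³ = 1,690,000 L.
Moles of Ca²⁺: 127,000 g ÷ 147 g/mol = 863.9 mol.
As CaCO₃: 863.9 mol × 100.1 g/mol = 86,480 g.
Rise: 86,480 g / 1,690,000 L × 1000 = 51.17 mg/L.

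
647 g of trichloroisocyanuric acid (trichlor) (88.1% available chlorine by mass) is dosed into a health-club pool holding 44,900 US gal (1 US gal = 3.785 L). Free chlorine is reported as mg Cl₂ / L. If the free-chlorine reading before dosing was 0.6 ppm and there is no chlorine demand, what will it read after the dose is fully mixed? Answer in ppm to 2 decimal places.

3.95 ppm

Volume: 44,900 US gal × 3.785 L/gal = 169,946 L.
Available chlorine delivered: 647 g × 0.881 = 570 g as Cl₂.
Concentration rise: 570 g / 169,946 L = 3.354 mg/L = 3.35 ppm.
Final FC: 0.6 + 3.35 = 3.95 ppm.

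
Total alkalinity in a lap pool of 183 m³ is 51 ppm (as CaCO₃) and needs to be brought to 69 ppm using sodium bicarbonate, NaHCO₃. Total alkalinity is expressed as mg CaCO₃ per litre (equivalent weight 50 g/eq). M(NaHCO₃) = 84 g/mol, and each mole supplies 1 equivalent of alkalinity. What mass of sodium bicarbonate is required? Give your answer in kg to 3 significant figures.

5.53 kg

Volume: 183 m³ = 183,000 L.
Alkalinity to add: (69 − 51) = 18 mg/L as CaCO₃ × 183,000 L = 3294 g as CaCO₃.
Equivalents: 3294 g ÷ 50 g/eq = 65.88 eq.
NaHCO₃ supplies 1 eq per mole → 65.88 mol.
Mass: 65.88 mol × 84 g/mol = 5534 g.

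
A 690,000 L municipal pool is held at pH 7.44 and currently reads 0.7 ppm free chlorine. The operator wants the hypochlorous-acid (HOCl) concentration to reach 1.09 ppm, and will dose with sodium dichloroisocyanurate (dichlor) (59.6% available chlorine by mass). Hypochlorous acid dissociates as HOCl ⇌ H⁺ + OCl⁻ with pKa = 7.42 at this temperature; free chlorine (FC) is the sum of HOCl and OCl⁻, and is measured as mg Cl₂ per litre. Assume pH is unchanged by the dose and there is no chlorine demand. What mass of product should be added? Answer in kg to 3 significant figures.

1.77 kg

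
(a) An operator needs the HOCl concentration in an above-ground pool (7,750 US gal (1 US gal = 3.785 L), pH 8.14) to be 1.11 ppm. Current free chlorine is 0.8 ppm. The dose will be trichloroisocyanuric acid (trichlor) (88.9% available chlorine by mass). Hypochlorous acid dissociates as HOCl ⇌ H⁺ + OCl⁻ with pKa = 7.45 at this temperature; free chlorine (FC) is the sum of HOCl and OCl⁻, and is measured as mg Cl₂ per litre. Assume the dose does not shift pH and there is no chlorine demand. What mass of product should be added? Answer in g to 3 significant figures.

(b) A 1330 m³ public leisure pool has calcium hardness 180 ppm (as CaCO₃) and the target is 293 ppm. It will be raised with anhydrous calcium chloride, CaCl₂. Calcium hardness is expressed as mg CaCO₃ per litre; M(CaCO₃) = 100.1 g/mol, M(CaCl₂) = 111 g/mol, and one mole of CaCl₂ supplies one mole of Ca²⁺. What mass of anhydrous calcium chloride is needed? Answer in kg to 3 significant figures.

(a) 190 g; (b) 167 kg

(a) Volume: 7,750 US gal × 3.785 L/gal = 29,334 L.
(a) [OCl⁻]/[HOCl] = 10^(pH − pKa) = 10^(8.14 − 7.45) = 4.898; fraction as HOCl = 1/(1 + 4.898) = 0.1696.
(a) Free chlorine required for 1.11 ppm HOCl: 1.11 / 0.1696 = 6.547 ppm.
(a) FC to add: 6.547 − 0.8 = 5.747 mg/L as Cl₂.
(a) Cl₂ equivalent: 5.747 mg/L × 29,334 L = 168.6 g.
(a) Product at 88.9% available Cl: 168.6 / 0.889 = 189.6 g.

(b) Volume: 1330 m³ = 1,330,000 L.
(b) Hardness to add: (293 − 180) = 113 mg/L as CaCO₃ × 1,330,000 L = 150,300 g as CaCO₃.
(b) Moles of Ca²⁺ (1 mol Ca²⁺ ≡ 1 mol CaCO₃): 150,300 / 100.1 g/mol = 1501 mol.
(b) Mass of CaCl₂: 1501 × 111 = 166,700 g.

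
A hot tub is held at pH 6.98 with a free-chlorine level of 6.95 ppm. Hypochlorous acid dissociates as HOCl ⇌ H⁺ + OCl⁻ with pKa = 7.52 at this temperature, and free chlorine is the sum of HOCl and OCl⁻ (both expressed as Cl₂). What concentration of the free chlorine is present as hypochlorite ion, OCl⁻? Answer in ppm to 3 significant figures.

1.56 ppm

[OCl⁻]/[HOCl] = 10^(pH − pKa) = 10^(6.98 − 7.52) = 10^-0.54 = 0.2884.
Fraction as HOCl = 1 / (1 + 0.2884) = 0.7762.
OCl⁻ = (1 − 0.7762) × 6.95 ppm = 1.556 ppm.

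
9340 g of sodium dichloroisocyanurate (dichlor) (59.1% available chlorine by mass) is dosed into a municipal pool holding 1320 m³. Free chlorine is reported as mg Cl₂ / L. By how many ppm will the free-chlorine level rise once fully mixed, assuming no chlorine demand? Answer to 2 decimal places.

Volume: 1320 m³ = 1,320,000 L.
Available chlorine delivered: 9340 g × 0.591 = 5520 g as Cl₂.
Concentration rise: 5520 g / 1,320,000 L = 4.182 mg/L = 4.18 ppm.

4.18 ppm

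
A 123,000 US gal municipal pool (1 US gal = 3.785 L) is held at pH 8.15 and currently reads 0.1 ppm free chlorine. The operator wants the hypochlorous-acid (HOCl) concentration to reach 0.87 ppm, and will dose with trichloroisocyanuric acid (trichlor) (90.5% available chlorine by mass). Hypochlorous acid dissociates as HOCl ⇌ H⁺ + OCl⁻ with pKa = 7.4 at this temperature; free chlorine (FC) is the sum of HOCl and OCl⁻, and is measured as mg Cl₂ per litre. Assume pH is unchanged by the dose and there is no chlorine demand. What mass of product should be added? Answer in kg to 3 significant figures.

2.91 kg

Volume: 123,000 US gal × 3.785 L/gal = 465,555 L.
[OCl⁻]/[HOCl] = 10^(pH − pKa) = 10^(8.15 − 7.4) = 5.623; fraction as HOCl = 1/(1 + 5.623) = 0.151.
Free chlorine required for 0.87 ppm HOCl: 0.87 / 0.151 = 5.762 ppm.
FC to add: 5.762 − 0.1 = 5.662 mg/L as Cl₂.
Cl₂ equivalent: 5.662 mg/L × 465,555 L = 2636 g.
Product at 90.5% available Cl: 2636 / 0.905 = 2913 g.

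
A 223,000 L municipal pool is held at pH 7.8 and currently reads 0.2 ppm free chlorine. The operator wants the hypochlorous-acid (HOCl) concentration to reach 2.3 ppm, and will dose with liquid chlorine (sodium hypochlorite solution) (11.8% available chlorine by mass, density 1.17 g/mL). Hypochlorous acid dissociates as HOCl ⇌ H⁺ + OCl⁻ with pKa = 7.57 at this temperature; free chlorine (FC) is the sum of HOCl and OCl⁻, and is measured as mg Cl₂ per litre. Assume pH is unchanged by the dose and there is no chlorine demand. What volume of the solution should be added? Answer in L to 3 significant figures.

[OCl⁻]/[HOCl] = 10^(pH − pKa) = 10^(7.8 − 7.57) = 1.698; fraction as HOCl = 1/(1 + 1.698) = 0.3706.
Free chlorine required for 2.3 ppm HOCl: 2.3 / 0.3706 = 6.206 ppm.
FC to add: 6.206 − 0.2 = 6.006 mg/L as Cl₂.
Cl₂ equivalent: 6.006 mg/L × 223,000 L = 1339 g.
Product at 11.8% available Cl: 1339 / 0.118 = 11,350 g.
Volume: 11,350 g ÷ 1.17 g/mL = 9701 mL.

9.70 L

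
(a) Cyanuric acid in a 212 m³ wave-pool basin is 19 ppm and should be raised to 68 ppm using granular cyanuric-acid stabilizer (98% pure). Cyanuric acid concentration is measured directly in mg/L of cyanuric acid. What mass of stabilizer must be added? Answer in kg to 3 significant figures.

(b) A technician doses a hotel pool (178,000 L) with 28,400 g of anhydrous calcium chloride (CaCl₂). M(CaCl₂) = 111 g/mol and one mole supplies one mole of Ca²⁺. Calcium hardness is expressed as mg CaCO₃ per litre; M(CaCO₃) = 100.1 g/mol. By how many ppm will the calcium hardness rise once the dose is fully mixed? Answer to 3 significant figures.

(a) Volume: 212 m³ = 212,000 L.
(a) CYA to add: (68 − 19) = 49 mg/L × 212,000 L = 10,390 g cyanuric acid.
(a) At 98% purity: 10,390 / 0.98 = 10,600 g product.

(b) Moles of Ca²⁺: 28,400 g ÷ 111 g/mol = 255.9 mol.
(b) As CaCO₃: 255.9 mol × 100.1 g/mol = 25,610 g.
(b) Rise: 25,610 g / 178,000 L × 1000 = 143.9 mg/L.

(a) 10.6 kg; (b) 144 ppm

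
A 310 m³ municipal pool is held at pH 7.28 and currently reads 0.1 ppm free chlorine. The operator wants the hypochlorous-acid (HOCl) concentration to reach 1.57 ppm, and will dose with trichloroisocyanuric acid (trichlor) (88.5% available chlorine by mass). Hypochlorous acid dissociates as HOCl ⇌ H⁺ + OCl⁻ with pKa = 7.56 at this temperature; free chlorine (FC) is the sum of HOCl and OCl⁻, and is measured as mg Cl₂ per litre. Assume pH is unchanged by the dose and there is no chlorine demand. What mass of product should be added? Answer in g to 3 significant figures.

804 g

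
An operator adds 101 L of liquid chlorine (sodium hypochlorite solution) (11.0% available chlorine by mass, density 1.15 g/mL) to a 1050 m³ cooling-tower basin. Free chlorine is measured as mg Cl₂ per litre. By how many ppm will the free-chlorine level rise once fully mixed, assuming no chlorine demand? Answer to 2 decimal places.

Volume: 1050 m³ = 1,050,000 L.
Mass of solution: 101 L × 1000 mL/L × 1.15 g/mL = 116,100 g.
Available chlorine delivered: 116,100 g × 0.11 = 12,780 g as Cl₂.
Concentration rise: 12,780 g / 1,050,000 L = 12.17 mg/L = 12.17 ppm.

12.17 ppm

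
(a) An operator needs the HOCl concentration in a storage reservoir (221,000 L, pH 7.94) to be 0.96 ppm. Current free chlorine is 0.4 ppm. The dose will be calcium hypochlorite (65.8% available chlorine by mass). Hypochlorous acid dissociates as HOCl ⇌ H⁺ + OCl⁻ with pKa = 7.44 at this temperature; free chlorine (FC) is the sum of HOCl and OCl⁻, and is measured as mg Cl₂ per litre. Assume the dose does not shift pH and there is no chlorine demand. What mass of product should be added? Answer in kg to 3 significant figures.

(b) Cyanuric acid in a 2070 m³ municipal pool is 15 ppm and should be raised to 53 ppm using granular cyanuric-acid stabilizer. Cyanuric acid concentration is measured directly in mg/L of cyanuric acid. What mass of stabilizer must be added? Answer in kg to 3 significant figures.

(a) [OCl⁻]/[HOCl] = 10^(pH − pKa) = 10^(7.94 − 7.44) = 3.162; fraction as HOCl = 1/(1 + 3.162) = 0.2403.
(a) Free chlorine required for 0.96 ppm HOCl: 0.96 / 0.2403 = 3.996 ppm.
(a) FC to add: 3.996 − 0.4 = 3.596 mg/L as Cl₂.
(a) Cl₂ equivalent: 3.596 mg/L × 221,000 L = 794.7 g.
(a) Product at 65.8% available Cl: 794.7 / 0.658 = 1208 g.

(b) Volume: 2070 m³ = 2,070,000 L.
(b) CYA to add: (53 − 15) = 38 mg/L × 2,070,000 L = 78,660 g cyanuric acid.

(a) 1.21 kg; (b) 78.7 kg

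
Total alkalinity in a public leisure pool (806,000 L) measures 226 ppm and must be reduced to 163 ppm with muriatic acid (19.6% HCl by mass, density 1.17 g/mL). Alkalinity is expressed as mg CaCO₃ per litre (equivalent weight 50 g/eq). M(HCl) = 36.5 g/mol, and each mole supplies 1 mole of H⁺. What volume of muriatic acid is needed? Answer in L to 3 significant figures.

Alkalinity to neutralize: (226 − 163) = 63 mg/L as CaCO₃ × 806,000 L = 50,780 g as CaCO₃.
Equivalents of H⁺ required: 50,780 ÷ 50 g/eq = 1016 eq = 1016 mol HCl.
Mass of HCl: 1016 × 36.5 = 37,070 g.
Mass of 19.6% solution: 37,070 / 0.196 = 189,100 g.
Volume: 189,100 g ÷ 1.17 g/mL = 161,600 mL.

162 L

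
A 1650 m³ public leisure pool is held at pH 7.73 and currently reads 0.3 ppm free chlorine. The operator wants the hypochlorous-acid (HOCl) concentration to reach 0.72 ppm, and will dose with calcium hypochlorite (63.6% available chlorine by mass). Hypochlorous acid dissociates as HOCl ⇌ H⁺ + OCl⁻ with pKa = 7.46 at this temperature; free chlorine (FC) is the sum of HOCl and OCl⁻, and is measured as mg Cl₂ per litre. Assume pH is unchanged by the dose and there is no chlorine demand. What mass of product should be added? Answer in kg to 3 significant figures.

Volume: 1650 m³ = 1,650,000 L.
[OCl⁻]/[HOCl] = 10^(pH − pKa) = 10^(7.73 − 7.46) = 1.862; fraction as HOCl = 1/(1 + 1.862) = 0.3494.
Free chlorine required for 0.72 ppm HOCl: 0.72 / 0.3494 = 2.061 ppm.
FC to add: 2.061 − 0.3 = 1.761 mg/L as Cl₂.
Cl₂ equivalent: 1.761 mg/L × 1,650,000 L = 2905 g.
Product at 63.6% available Cl: 2905 / 0.636 = 4568 g.

4.57 kg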